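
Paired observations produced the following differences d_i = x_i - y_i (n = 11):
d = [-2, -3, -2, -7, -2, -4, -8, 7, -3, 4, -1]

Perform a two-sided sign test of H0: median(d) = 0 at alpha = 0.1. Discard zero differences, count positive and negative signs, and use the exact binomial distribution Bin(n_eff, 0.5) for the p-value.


Step 1: Discard zero differences. Original n = 11; n_eff = number of nonzero differences = 11.
Nonzero differences (with sign): -2, -3, -2, -7, -2, -4, -8, +7, -3, +4, -1
Step 2: Count signs: positive = 2, negative = 9.
Step 3: Under H0: P(positive) = 0.5, so the number of positives S ~ Bin(11, 0.5).
Step 4: Two-sided exact p-value = sum of Bin(11,0.5) probabilities at or below the observed probability = 0.065430.
Step 5: alpha = 0.1. reject H0.

n_eff = 11, pos = 2, neg = 9, p = 0.065430, reject H0.


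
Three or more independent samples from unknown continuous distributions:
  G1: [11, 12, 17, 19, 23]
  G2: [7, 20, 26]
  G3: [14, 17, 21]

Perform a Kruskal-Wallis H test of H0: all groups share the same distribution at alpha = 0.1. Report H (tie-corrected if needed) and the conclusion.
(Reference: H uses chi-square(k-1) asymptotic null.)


Step 1: Combine all N = 11 observations and assign midranks.
sorted (value, group, rank): (7,G2,1), (11,G1,2), (12,G1,3), (14,G3,4), (17,G1,5.5), (17,G3,5.5), (19,G1,7), (20,G2,8), (21,G3,9), (23,G1,10), (26,G2,11)
Step 2: Sum ranks within each group.
R_1 = 27.5 (n_1 = 5)
R_2 = 20 (n_2 = 3)
R_3 = 18.5 (n_3 = 3)
Step 3: H = 12/(N(N+1)) * sum(R_i^2/n_i) - 3(N+1)
     = 12/(11*12) * (27.5^2/5 + 20^2/3 + 18.5^2/3) - 3*12
     = 0.090909 * 398.667 - 36
     = 0.242424.
Step 4: Ties present; correction factor C = 1 - 6/(11^3 - 11) = 0.995455. Corrected H = 0.242424 / 0.995455 = 0.243531.
Step 5: Under H0, H ~ chi^2(2); p-value = 0.885356.
Step 6: alpha = 0.1. fail to reject H0.

H = 0.2435, df = 2, p = 0.885356, fail to reject H0.


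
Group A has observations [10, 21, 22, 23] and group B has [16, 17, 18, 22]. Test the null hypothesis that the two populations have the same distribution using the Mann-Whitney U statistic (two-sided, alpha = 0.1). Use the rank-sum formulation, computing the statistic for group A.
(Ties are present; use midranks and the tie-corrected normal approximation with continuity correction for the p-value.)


Step 1: Combine and sort all 8 observations; assign midranks.
sorted (value, group): (10,X), (16,Y), (17,Y), (18,Y), (21,X), (22,X), (22,Y), (23,X)
ranks: 10->1, 16->2, 17->3, 18->4, 21->5, 22->6.5, 22->6.5, 23->8
Step 2: Rank sum for X: R1 = 1 + 5 + 6.5 + 8 = 20.5.
Step 3: U_X = R1 - n1(n1+1)/2 = 20.5 - 4*5/2 = 20.5 - 10 = 10.5.
       U_Y = n1*n2 - U_X = 16 - 10.5 = 5.5.
Step 4: Ties are present, so use the tie-corrected normal approximation (with continuity correction) for the p-value.
Step 5: p-value = 0.561363; compare to alpha = 0.1. fail to reject H0.

U_X = 10.5, p = 0.561363, fail to reject H0 at alpha = 0.1.


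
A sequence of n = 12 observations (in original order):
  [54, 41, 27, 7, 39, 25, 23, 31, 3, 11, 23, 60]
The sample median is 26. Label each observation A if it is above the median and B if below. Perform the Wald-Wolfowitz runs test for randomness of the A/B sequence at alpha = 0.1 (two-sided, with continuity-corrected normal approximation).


Step 1: Compute median = 26; label A = above, B = below.
Labels in order: AAABABBABBBA  (n_A = 6, n_B = 6)
Step 2: Count runs R = 7.
Step 3: Under H0 (random ordering), E[R] = 2*n_A*n_B/(n_A+n_B) + 1 = 2*6*6/12 + 1 = 7.0000.
        Var[R] = 2*n_A*n_B*(2*n_A*n_B - n_A - n_B) / ((n_A+n_B)^2 * (n_A+n_B-1)) = 4320/1584 = 2.7273.
        SD[R] = 1.6514.
Step 4: R = E[R], so z = 0 with no continuity correction.
Step 5: Two-sided p-value via normal approximation = 2*(1 - Phi(|z|)) = 1.000000.
Step 6: alpha = 0.1. fail to reject H0.

R = 7, z = 0.0000, p = 1.000000, fail to reject H0.


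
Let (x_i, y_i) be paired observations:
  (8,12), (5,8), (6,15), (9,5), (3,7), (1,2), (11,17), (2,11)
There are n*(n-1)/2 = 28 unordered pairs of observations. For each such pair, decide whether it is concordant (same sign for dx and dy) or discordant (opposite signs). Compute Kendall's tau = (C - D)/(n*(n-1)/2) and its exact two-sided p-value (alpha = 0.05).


Step 1: Enumerate the 28 unordered pairs (i,j) with i<j and classify each by sign(x_j-x_i) * sign(y_j-y_i).
  (1,2):dx=-3,dy=-4->C; (1,3):dx=-2,dy=+3->D; (1,4):dx=+1,dy=-7->D; (1,5):dx=-5,dy=-5->C
  (1,6):dx=-7,dy=-10->C; (1,7):dx=+3,dy=+5->C; (1,8):dx=-6,dy=-1->C; (2,3):dx=+1,dy=+7->C
  (2,4):dx=+4,dy=-3->D; (2,5):dx=-2,dy=-1->C; (2,6):dx=-4,dy=-6->C; (2,7):dx=+6,dy=+9->C
  (2,8):dx=-3,dy=+3->D; (3,4):dx=+3,dy=-10->D; (3,5):dx=-3,dy=-8->C; (3,6):dx=-5,dy=-13->C
  (3,7):dx=+5,dy=+2->C; (3,8):dx=-4,dy=-4->C; (4,5):dx=-6,dy=+2->D; (4,6):dx=-8,dy=-3->C
  (4,7):dx=+2,dy=+12->C; (4,8):dx=-7,dy=+6->D; (5,6):dx=-2,dy=-5->C; (5,7):dx=+8,dy=+10->C
  (5,8):dx=-1,dy=+4->D; (6,7):dx=+10,dy=+15->C; (6,8):dx=+1,dy=+9->C; (7,8):dx=-9,dy=-6->C
Step 2: C = 20, D = 8, total pairs = 28.
Step 3: tau = (C - D)/(n(n-1)/2) = (20 - 8)/28 = 0.428571.
Step 4: Exact two-sided p-value (enumerate n! = 40320 permutations of y under H0): p = 0.178869.
Step 5: alpha = 0.05. fail to reject H0.

tau_b = 0.4286 (C=20, D=8), p = 0.178869, fail to reject H0.


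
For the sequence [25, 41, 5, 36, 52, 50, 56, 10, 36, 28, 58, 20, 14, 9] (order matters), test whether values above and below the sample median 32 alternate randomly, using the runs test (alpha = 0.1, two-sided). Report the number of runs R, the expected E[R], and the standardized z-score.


Step 1: Compute median = 32; label A = above, B = below.
Labels in order: BABAAAABABABBB  (n_A = 7, n_B = 7)
Step 2: Count runs R = 9.
Step 3: Under H0 (random ordering), E[R] = 2*n_A*n_B/(n_A+n_B) + 1 = 2*7*7/14 + 1 = 8.0000.
        Var[R] = 2*n_A*n_B*(2*n_A*n_B - n_A - n_B) / ((n_A+n_B)^2 * (n_A+n_B-1)) = 8232/2548 = 3.2308.
        SD[R] = 1.7974.
Step 4: Continuity-corrected z = (R - 0.5 - E[R]) / SD[R] = (9 - 0.5 - 8.0000) / 1.7974 = 0.2782.
Step 5: Two-sided p-value via normal approximation = 2*(1 - Phi(|z|)) = 0.780879.
Step 6: alpha = 0.1. fail to reject H0.

R = 9, z = 0.2782, p = 0.780879, fail to reject H0.


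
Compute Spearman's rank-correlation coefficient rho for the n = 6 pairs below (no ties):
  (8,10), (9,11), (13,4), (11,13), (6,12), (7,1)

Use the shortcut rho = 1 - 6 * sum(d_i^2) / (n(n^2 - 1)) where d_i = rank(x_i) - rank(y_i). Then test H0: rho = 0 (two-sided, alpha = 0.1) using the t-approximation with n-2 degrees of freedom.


Step 1: Rank x and y separately (midranks; no ties here).
rank(x): 8->3, 9->4, 13->6, 11->5, 6->1, 7->2
rank(y): 10->3, 11->4, 4->2, 13->6, 12->5, 1->1
Step 2: d_i = R_x(i) - R_y(i); compute d_i^2.
  (3-3)^2=0, (4-4)^2=0, (6-2)^2=16, (5-6)^2=1, (1-5)^2=16, (2-1)^2=1
sum(d^2) = 34.
Step 3: rho = 1 - 6*34 / (6*(6^2 - 1)) = 1 - 204/210 = 0.028571.
Step 4: Under H0, t = rho * sqrt((n-2)/(1-rho^2)) = 0.0572 ~ t(4).
Step 5: Two-sided p-value from the t-distribution with 4 df = 0.957155.
Step 6: alpha = 0.1. fail to reject H0.

rho = 0.0286, p = 0.957155, fail to reject H0 at alpha = 0.1.


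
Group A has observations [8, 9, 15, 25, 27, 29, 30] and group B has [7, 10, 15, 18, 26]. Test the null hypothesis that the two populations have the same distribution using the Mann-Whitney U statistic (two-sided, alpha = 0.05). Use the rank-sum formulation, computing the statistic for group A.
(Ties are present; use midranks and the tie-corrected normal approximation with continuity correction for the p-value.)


Step 1: Combine and sort all 12 observations; assign midranks.
sorted (value, group): (7,Y), (8,X), (9,X), (10,Y), (15,X), (15,Y), (18,Y), (25,X), (26,Y), (27,X), (29,X), (30,X)
ranks: 7->1, 8->2, 9->3, 10->4, 15->5.5, 15->5.5, 18->7, 25->8, 26->9, 27->10, 29->11, 30->12
Step 2: Rank sum for X: R1 = 2 + 3 + 5.5 + 8 + 10 + 11 + 12 = 51.5.
Step 3: U_X = R1 - n1(n1+1)/2 = 51.5 - 7*8/2 = 51.5 - 28 = 23.5.
       U_Y = n1*n2 - U_X = 35 - 23.5 = 11.5.
Step 4: Ties are present, so use the tie-corrected normal approximation (with continuity correction) for the p-value.
Step 5: p-value = 0.370914; compare to alpha = 0.05. fail to reject H0.

U_X = 23.5, p = 0.370914, fail to reject H0 at alpha = 0.05.


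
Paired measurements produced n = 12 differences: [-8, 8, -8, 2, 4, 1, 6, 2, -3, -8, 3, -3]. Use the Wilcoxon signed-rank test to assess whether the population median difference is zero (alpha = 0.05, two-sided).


Step 1: Drop any zero differences (none here) and take |d_i|.
|d| = [8, 8, 8, 2, 4, 1, 6, 2, 3, 8, 3, 3]
Step 2: Midrank |d_i| (ties get averaged ranks).
ranks: |8|->10.5, |8|->10.5, |8|->10.5, |2|->2.5, |4|->7, |1|->1, |6|->8, |2|->2.5, |3|->5, |8|->10.5, |3|->5, |3|->5
Step 3: Attach original signs; sum ranks with positive sign and with negative sign.
W+ = 10.5 + 2.5 + 7 + 1 + 8 + 2.5 + 5 = 36.5
W- = 10.5 + 10.5 + 5 + 10.5 + 5 = 41.5
(Check: W+ + W- = 78 should equal n(n+1)/2 = 78.)
Step 4: Test statistic W = min(W+, W-) = 36.5.
Step 5: Ties in |d|, so use the tie-corrected normal approximation.
        E[W] = n(n+1)/4 = 12*13/4 = 39.
        Tie groups: |d|=2 (t=2), |d|=3 (t=3), |d|=8 (t=4); sum(t^3 - t) = 90.
        Var[W] = n(n+1)(2n+1)/24 - sum(t^3-t)/48 = 3900/24 - 90/48 = 160.625.
        z = (W - E[W]) / sqrt(Var[W]) = (36.5 - 39) / 12.6738 = -0.1973.
        Two-sided p = 2*Phi(z) = 0.843626.
Step 6: alpha = 0.05. fail to reject H0.

W+ = 36.5, W- = 41.5, W = min = 36.5, p = 0.843626, fail to reject H0.


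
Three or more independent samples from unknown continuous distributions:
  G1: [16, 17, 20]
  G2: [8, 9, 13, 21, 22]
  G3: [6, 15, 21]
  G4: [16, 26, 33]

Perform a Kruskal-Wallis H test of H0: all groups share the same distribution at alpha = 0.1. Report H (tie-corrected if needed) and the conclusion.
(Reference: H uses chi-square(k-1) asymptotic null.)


Step 1: Combine all N = 14 observations and assign midranks.
sorted (value, group, rank): (6,G3,1), (8,G2,2), (9,G2,3), (13,G2,4), (15,G3,5), (16,G1,6.5), (16,G4,6.5), (17,G1,8), (20,G1,9), (21,G2,10.5), (21,G3,10.5), (22,G2,12), (26,G4,13), (33,G4,14)
Step 2: Sum ranks within each group.
R_1 = 23.5 (n_1 = 3)
R_2 = 31.5 (n_2 = 5)
R_3 = 16.5 (n_3 = 3)
R_4 = 33.5 (n_4 = 3)
Step 3: H = 12/(N(N+1)) * sum(R_i^2/n_i) - 3(N+1)
     = 12/(14*15) * (23.5^2/3 + 31.5^2/5 + 16.5^2/3 + 33.5^2/3) - 3*15
     = 0.057143 * 847.367 - 45
     = 3.420952.
Step 4: Ties present; correction factor C = 1 - 12/(14^3 - 14) = 0.995604. Corrected H = 3.420952 / 0.995604 = 3.436056.
Step 5: Under H0, H ~ chi^2(3); p-value = 0.329151.
Step 6: alpha = 0.1. fail to reject H0.

H = 3.4361, df = 3, p = 0.329151, fail to reject H0.


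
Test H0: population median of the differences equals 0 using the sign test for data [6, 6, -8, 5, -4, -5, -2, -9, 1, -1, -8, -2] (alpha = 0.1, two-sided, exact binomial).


Step 1: Discard zero differences. Original n = 12; n_eff = number of nonzero differences = 12.
Nonzero differences (with sign): +6, +6, -8, +5, -4, -5, -2, -9, +1, -1, -8, -2
Step 2: Count signs: positive = 4, negative = 8.
Step 3: Under H0: P(positive) = 0.5, so the number of positives S ~ Bin(12, 0.5).
Step 4: Two-sided exact p-value = sum of Bin(12,0.5) probabilities at or below the observed probability = 0.387695.
Step 5: alpha = 0.1. fail to reject H0.

n_eff = 12, pos = 4, neg = 8, p = 0.387695, fail to reject H0.


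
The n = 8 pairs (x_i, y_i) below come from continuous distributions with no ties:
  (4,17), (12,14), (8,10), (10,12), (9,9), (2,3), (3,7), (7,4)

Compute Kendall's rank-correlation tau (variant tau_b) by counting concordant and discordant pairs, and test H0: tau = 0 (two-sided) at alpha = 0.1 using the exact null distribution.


Step 1: Enumerate the 28 unordered pairs (i,j) with i<j and classify each by sign(x_j-x_i) * sign(y_j-y_i).
  (1,2):dx=+8,dy=-3->D; (1,3):dx=+4,dy=-7->D; (1,4):dx=+6,dy=-5->D; (1,5):dx=+5,dy=-8->D
  (1,6):dx=-2,dy=-14->C; (1,7):dx=-1,dy=-10->C; (1,8):dx=+3,dy=-13->D; (2,3):dx=-4,dy=-4->C
  (2,4):dx=-2,dy=-2->C; (2,5):dx=-3,dy=-5->C; (2,6):dx=-10,dy=-11->C; (2,7):dx=-9,dy=-7->C
  (2,8):dx=-5,dy=-10->C; (3,4):dx=+2,dy=+2->C; (3,5):dx=+1,dy=-1->D; (3,6):dx=-6,dy=-7->C
  (3,7):dx=-5,dy=-3->C; (3,8):dx=-1,dy=-6->C; (4,5):dx=-1,dy=-3->C; (4,6):dx=-8,dy=-9->C
  (4,7):dx=-7,dy=-5->C; (4,8):dx=-3,dy=-8->C; (5,6):dx=-7,dy=-6->C; (5,7):dx=-6,dy=-2->C
  (5,8):dx=-2,dy=-5->C; (6,7):dx=+1,dy=+4->C; (6,8):dx=+5,dy=+1->C; (7,8):dx=+4,dy=-3->D
Step 2: C = 21, D = 7, total pairs = 28.
Step 3: tau = (C - D)/(n(n-1)/2) = (21 - 7)/28 = 0.500000.
Step 4: Exact two-sided p-value (enumerate n! = 40320 permutations of y under H0): p = 0.108681.
Step 5: alpha = 0.1. fail to reject H0.

tau_b = 0.5000 (C=21, D=7), p = 0.108681, fail to reject H0.


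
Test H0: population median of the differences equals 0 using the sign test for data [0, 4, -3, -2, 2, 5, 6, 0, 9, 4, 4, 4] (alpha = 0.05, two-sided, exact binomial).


Step 1: Discard zero differences. Original n = 12; n_eff = number of nonzero differences = 10.
Nonzero differences (with sign): +4, -3, -2, +2, +5, +6, +9, +4, +4, +4
Step 2: Count signs: positive = 8, negative = 2.
Step 3: Under H0: P(positive) = 0.5, so the number of positives S ~ Bin(10, 0.5).
Step 4: Two-sided exact p-value = sum of Bin(10,0.5) probabilities at or below the observed probability = 0.109375.
Step 5: alpha = 0.05. fail to reject H0.

n_eff = 10, pos = 8, neg = 2, p = 0.109375, fail to reject H0.


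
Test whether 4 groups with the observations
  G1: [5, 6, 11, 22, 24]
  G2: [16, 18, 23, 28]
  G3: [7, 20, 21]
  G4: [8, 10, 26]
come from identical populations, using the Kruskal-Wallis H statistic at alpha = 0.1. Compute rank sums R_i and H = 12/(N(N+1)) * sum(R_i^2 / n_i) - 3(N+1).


Step 1: Combine all N = 15 observations and assign midranks.
sorted (value, group, rank): (5,G1,1), (6,G1,2), (7,G3,3), (8,G4,4), (10,G4,5), (11,G1,6), (16,G2,7), (18,G2,8), (20,G3,9), (21,G3,10), (22,G1,11), (23,G2,12), (24,G1,13), (26,G4,14), (28,G2,15)
Step 2: Sum ranks within each group.
R_1 = 33 (n_1 = 5)
R_2 = 42 (n_2 = 4)
R_3 = 22 (n_3 = 3)
R_4 = 23 (n_4 = 3)
Step 3: H = 12/(N(N+1)) * sum(R_i^2/n_i) - 3(N+1)
     = 12/(15*16) * (33^2/5 + 42^2/4 + 22^2/3 + 23^2/3) - 3*16
     = 0.050000 * 996.467 - 48
     = 1.823333.
Step 4: No ties, so H is used without correction.
Step 5: Under H0, H ~ chi^2(3); p-value = 0.609871.
Step 6: alpha = 0.1. fail to reject H0.

H = 1.8233, df = 3, p = 0.609871, fail to reject H0.


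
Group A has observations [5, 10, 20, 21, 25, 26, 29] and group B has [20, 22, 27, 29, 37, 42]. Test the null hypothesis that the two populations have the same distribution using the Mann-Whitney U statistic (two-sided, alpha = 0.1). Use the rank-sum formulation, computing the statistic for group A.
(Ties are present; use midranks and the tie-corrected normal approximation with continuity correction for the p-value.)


Step 1: Combine and sort all 13 observations; assign midranks.
sorted (value, group): (5,X), (10,X), (20,X), (20,Y), (21,X), (22,Y), (25,X), (26,X), (27,Y), (29,X), (29,Y), (37,Y), (42,Y)
ranks: 5->1, 10->2, 20->3.5, 20->3.5, 21->5, 22->6, 25->7, 26->8, 27->9, 29->10.5, 29->10.5, 37->12, 42->13
Step 2: Rank sum for X: R1 = 1 + 2 + 3.5 + 5 + 7 + 8 + 10.5 = 37.
Step 3: U_X = R1 - n1(n1+1)/2 = 37 - 7*8/2 = 37 - 28 = 9.
       U_Y = n1*n2 - U_X = 42 - 9 = 33.
Step 4: Ties are present, so use the tie-corrected normal approximation (with continuity correction) for the p-value.
Step 5: p-value = 0.099478; compare to alpha = 0.1. reject H0.

U_X = 9, p = 0.099478, reject H0 at alpha = 0.1.


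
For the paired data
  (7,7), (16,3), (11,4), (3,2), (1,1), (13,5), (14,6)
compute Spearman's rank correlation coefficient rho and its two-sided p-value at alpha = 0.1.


Step 1: Rank x and y separately (midranks; no ties here).
rank(x): 7->3, 16->7, 11->4, 3->2, 1->1, 13->5, 14->6
rank(y): 7->7, 3->3, 4->4, 2->2, 1->1, 5->5, 6->6
Step 2: d_i = R_x(i) - R_y(i); compute d_i^2.
  (3-7)^2=16, (7-3)^2=16, (4-4)^2=0, (2-2)^2=0, (1-1)^2=0, (5-5)^2=0, (6-6)^2=0
sum(d^2) = 32.
Step 3: rho = 1 - 6*32 / (7*(7^2 - 1)) = 1 - 192/336 = 0.428571.
Step 4: Under H0, t = rho * sqrt((n-2)/(1-rho^2)) = 1.0607 ~ t(5).
Step 5: Two-sided p-value from the t-distribution with 5 df = 0.337368.
Step 6: alpha = 0.1. fail to reject H0.

rho = 0.4286, p = 0.337368, fail to reject H0 at alpha = 0.1.


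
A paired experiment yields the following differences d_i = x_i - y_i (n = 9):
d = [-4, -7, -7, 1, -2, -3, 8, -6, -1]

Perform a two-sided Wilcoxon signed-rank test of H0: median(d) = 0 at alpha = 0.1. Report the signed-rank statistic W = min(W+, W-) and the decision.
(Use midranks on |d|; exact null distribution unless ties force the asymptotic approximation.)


Step 1: Drop any zero differences (none here) and take |d_i|.
|d| = [4, 7, 7, 1, 2, 3, 8, 6, 1]
Step 2: Midrank |d_i| (ties get averaged ranks).
ranks: |4|->5, |7|->7.5, |7|->7.5, |1|->1.5, |2|->3, |3|->4, |8|->9, |6|->6, |1|->1.5
Step 3: Attach original signs; sum ranks with positive sign and with negative sign.
W+ = 1.5 + 9 = 10.5
W- = 5 + 7.5 + 7.5 + 3 + 4 + 6 + 1.5 = 34.5
(Check: W+ + W- = 45 should equal n(n+1)/2 = 45.)
Step 4: Test statistic W = min(W+, W-) = 10.5.
Step 5: Ties in |d|, so use the tie-corrected normal approximation.
        E[W] = n(n+1)/4 = 9*10/4 = 22.5.
        Tie groups: |d|=1 (t=2), |d|=7 (t=2); sum(t^3 - t) = 12.
        Var[W] = n(n+1)(2n+1)/24 - sum(t^3-t)/48 = 1710/24 - 12/48 = 71.
        z = (W - E[W]) / sqrt(Var[W]) = (10.5 - 22.5) / 8.4261 = -1.4241.
        Two-sided p = 2*Phi(z) = 0.154407.
Step 6: alpha = 0.1. fail to reject H0.

W+ = 10.5, W- = 34.5, W = min = 10.5, p = 0.154407, fail to reject H0.


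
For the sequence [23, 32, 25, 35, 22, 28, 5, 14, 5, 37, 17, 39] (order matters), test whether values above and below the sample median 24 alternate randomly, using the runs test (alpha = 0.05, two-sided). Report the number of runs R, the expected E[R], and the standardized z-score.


Step 1: Compute median = 24; label A = above, B = below.
Labels in order: BAAABABBBABA  (n_A = 6, n_B = 6)
Step 2: Count runs R = 8.
Step 3: Under H0 (random ordering), E[R] = 2*n_A*n_B/(n_A+n_B) + 1 = 2*6*6/12 + 1 = 7.0000.
        Var[R] = 2*n_A*n_B*(2*n_A*n_B - n_A - n_B) / ((n_A+n_B)^2 * (n_A+n_B-1)) = 4320/1584 = 2.7273.
        SD[R] = 1.6514.
Step 4: Continuity-corrected z = (R - 0.5 - E[R]) / SD[R] = (8 - 0.5 - 7.0000) / 1.6514 = 0.3028.
Step 5: Two-sided p-value via normal approximation = 2*(1 - Phi(|z|)) = 0.762069.
Step 6: alpha = 0.05. fail to reject H0.

R = 8, z = 0.3028, p = 0.762069, fail to reject H0.


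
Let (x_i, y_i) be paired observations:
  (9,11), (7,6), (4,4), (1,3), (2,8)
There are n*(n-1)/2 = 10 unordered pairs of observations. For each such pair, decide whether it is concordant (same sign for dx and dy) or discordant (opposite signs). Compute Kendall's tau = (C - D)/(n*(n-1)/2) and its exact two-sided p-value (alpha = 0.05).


Step 1: Enumerate the 10 unordered pairs (i,j) with i<j and classify each by sign(x_j-x_i) * sign(y_j-y_i).
  (1,2):dx=-2,dy=-5->C; (1,3):dx=-5,dy=-7->C; (1,4):dx=-8,dy=-8->C; (1,5):dx=-7,dy=-3->C
  (2,3):dx=-3,dy=-2->C; (2,4):dx=-6,dy=-3->C; (2,5):dx=-5,dy=+2->D; (3,4):dx=-3,dy=-1->C
  (3,5):dx=-2,dy=+4->D; (4,5):dx=+1,dy=+5->C
Step 2: C = 8, D = 2, total pairs = 10.
Step 3: tau = (C - D)/(n(n-1)/2) = (8 - 2)/10 = 0.600000.
Step 4: Exact two-sided p-value (enumerate n! = 120 permutations of y under H0): p = 0.233333.
Step 5: alpha = 0.05. fail to reject H0.

tau_b = 0.6000 (C=8, D=2), p = 0.233333, fail to reject H0.


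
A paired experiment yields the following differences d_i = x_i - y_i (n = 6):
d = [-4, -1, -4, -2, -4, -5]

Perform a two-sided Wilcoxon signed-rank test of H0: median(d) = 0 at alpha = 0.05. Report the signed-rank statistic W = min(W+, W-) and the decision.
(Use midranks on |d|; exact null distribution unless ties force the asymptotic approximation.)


Step 1: Drop any zero differences (none here) and take |d_i|.
|d| = [4, 1, 4, 2, 4, 5]
Step 2: Midrank |d_i| (ties get averaged ranks).
ranks: |4|->4, |1|->1, |4|->4, |2|->2, |4|->4, |5|->6
Step 3: Attach original signs; sum ranks with positive sign and with negative sign.
W+ = 0 = 0
W- = 4 + 1 + 4 + 2 + 4 + 6 = 21
(Check: W+ + W- = 21 should equal n(n+1)/2 = 21.)
Step 4: Test statistic W = min(W+, W-) = 0.
Step 5: Ties in |d|, so use the tie-corrected normal approximation.
        E[W] = n(n+1)/4 = 6*7/4 = 10.5.
        Tie groups: |d|=4 (t=3); sum(t^3 - t) = 24.
        Var[W] = n(n+1)(2n+1)/24 - sum(t^3-t)/48 = 546/24 - 24/48 = 22.25.
        z = (W - E[W]) / sqrt(Var[W]) = (0 - 10.5) / 4.7170 = -2.2260.
        Two-sided p = 2*Phi(z) = 0.026014.
Step 6: alpha = 0.05. reject H0.

W+ = 0, W- = 21, W = min = 0, p = 0.026014, reject H0.


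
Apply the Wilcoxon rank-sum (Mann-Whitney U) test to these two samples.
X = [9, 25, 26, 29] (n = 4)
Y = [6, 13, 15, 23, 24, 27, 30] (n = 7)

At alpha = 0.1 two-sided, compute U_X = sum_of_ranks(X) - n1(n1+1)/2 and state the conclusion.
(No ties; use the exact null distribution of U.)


Step 1: Combine and sort all 11 observations; assign midranks.
sorted (value, group): (6,Y), (9,X), (13,Y), (15,Y), (23,Y), (24,Y), (25,X), (26,X), (27,Y), (29,X), (30,Y)
ranks: 6->1, 9->2, 13->3, 15->4, 23->5, 24->6, 25->7, 26->8, 27->9, 29->10, 30->11
Step 2: Rank sum for X: R1 = 2 + 7 + 8 + 10 = 27.
Step 3: U_X = R1 - n1(n1+1)/2 = 27 - 4*5/2 = 27 - 10 = 17.
       U_Y = n1*n2 - U_X = 28 - 17 = 11.
Step 4: No ties, so the exact null distribution of U (based on enumerating the C(11,4) = 330 equally likely rank assignments) gives the two-sided p-value.
Step 5: p-value = 0.648485; compare to alpha = 0.1. fail to reject H0.

U_X = 17, p = 0.648485, fail to reject H0 at alpha = 0.1.


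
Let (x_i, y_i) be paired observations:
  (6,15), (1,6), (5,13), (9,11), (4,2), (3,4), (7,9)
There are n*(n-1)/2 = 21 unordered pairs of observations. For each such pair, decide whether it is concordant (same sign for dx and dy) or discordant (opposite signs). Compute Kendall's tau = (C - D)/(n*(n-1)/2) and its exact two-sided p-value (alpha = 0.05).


Step 1: Enumerate the 21 unordered pairs (i,j) with i<j and classify each by sign(x_j-x_i) * sign(y_j-y_i).
  (1,2):dx=-5,dy=-9->C; (1,3):dx=-1,dy=-2->C; (1,4):dx=+3,dy=-4->D; (1,5):dx=-2,dy=-13->C
  (1,6):dx=-3,dy=-11->C; (1,7):dx=+1,dy=-6->D; (2,3):dx=+4,dy=+7->C; (2,4):dx=+8,dy=+5->C
  (2,5):dx=+3,dy=-4->D; (2,6):dx=+2,dy=-2->D; (2,7):dx=+6,dy=+3->C; (3,4):dx=+4,dy=-2->D
  (3,5):dx=-1,dy=-11->C; (3,6):dx=-2,dy=-9->C; (3,7):dx=+2,dy=-4->D; (4,5):dx=-5,dy=-9->C
  (4,6):dx=-6,dy=-7->C; (4,7):dx=-2,dy=-2->C; (5,6):dx=-1,dy=+2->D; (5,7):dx=+3,dy=+7->C
  (6,7):dx=+4,dy=+5->C
Step 2: C = 14, D = 7, total pairs = 21.
Step 3: tau = (C - D)/(n(n-1)/2) = (14 - 7)/21 = 0.333333.
Step 4: Exact two-sided p-value (enumerate n! = 5040 permutations of y under H0): p = 0.381349.
Step 5: alpha = 0.05. fail to reject H0.

tau_b = 0.3333 (C=14, D=7), p = 0.381349, fail to reject H0.


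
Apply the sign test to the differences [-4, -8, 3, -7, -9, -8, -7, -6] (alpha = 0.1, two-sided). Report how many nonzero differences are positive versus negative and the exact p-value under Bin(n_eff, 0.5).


Step 1: Discard zero differences. Original n = 8; n_eff = number of nonzero differences = 8.
Nonzero differences (with sign): -4, -8, +3, -7, -9, -8, -7, -6
Step 2: Count signs: positive = 1, negative = 7.
Step 3: Under H0: P(positive) = 0.5, so the number of positives S ~ Bin(8, 0.5).
Step 4: Two-sided exact p-value = sum of Bin(8,0.5) probabilities at or below the observed probability = 0.070312.
Step 5: alpha = 0.1. reject H0.

n_eff = 8, pos = 1, neg = 7, p = 0.070312, reject H0.


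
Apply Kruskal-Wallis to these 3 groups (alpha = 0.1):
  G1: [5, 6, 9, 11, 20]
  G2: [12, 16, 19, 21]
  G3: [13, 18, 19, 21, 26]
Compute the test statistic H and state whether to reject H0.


Step 1: Combine all N = 14 observations and assign midranks.
sorted (value, group, rank): (5,G1,1), (6,G1,2), (9,G1,3), (11,G1,4), (12,G2,5), (13,G3,6), (16,G2,7), (18,G3,8), (19,G2,9.5), (19,G3,9.5), (20,G1,11), (21,G2,12.5), (21,G3,12.5), (26,G3,14)
Step 2: Sum ranks within each group.
R_1 = 21 (n_1 = 5)
R_2 = 34 (n_2 = 4)
R_3 = 50 (n_3 = 5)
Step 3: H = 12/(N(N+1)) * sum(R_i^2/n_i) - 3(N+1)
     = 12/(14*15) * (21^2/5 + 34^2/4 + 50^2/5) - 3*15
     = 0.057143 * 877.2 - 45
     = 5.125714.
Step 4: Ties present; correction factor C = 1 - 12/(14^3 - 14) = 0.995604. Corrected H = 5.125714 / 0.995604 = 5.148344.
Step 5: Under H0, H ~ chi^2(2); p-value = 0.076217.
Step 6: alpha = 0.1. reject H0.

H = 5.1483, df = 2, p = 0.076217, reject H0.


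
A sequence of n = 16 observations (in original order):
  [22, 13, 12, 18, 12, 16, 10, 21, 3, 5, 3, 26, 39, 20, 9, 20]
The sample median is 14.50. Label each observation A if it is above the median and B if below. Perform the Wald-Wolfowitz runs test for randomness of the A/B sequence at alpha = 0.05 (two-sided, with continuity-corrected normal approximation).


Step 1: Compute median = 14.50; label A = above, B = below.
Labels in order: ABBABABABBBAAABA  (n_A = 8, n_B = 8)
Step 2: Count runs R = 11.
Step 3: Under H0 (random ordering), E[R] = 2*n_A*n_B/(n_A+n_B) + 1 = 2*8*8/16 + 1 = 9.0000.
        Var[R] = 2*n_A*n_B*(2*n_A*n_B - n_A - n_B) / ((n_A+n_B)^2 * (n_A+n_B-1)) = 14336/3840 = 3.7333.
        SD[R] = 1.9322.
Step 4: Continuity-corrected z = (R - 0.5 - E[R]) / SD[R] = (11 - 0.5 - 9.0000) / 1.9322 = 0.7763.
Step 5: Two-sided p-value via normal approximation = 2*(1 - Phi(|z|)) = 0.437558.
Step 6: alpha = 0.05. fail to reject H0.

R = 11, z = 0.7763, p = 0.437558, fail to reject H0.


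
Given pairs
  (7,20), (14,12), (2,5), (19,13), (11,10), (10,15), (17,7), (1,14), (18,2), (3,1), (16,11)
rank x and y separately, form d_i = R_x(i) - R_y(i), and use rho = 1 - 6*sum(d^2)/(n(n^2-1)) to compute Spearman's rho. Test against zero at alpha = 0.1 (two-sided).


Step 1: Rank x and y separately (midranks; no ties here).
rank(x): 7->4, 14->7, 2->2, 19->11, 11->6, 10->5, 17->9, 1->1, 18->10, 3->3, 16->8
rank(y): 20->11, 12->7, 5->3, 13->8, 10->5, 15->10, 7->4, 14->9, 2->2, 1->1, 11->6
Step 2: d_i = R_x(i) - R_y(i); compute d_i^2.
  (4-11)^2=49, (7-7)^2=0, (2-3)^2=1, (11-8)^2=9, (6-5)^2=1, (5-10)^2=25, (9-4)^2=25, (1-9)^2=64, (10-2)^2=64, (3-1)^2=4, (8-6)^2=4
sum(d^2) = 246.
Step 3: rho = 1 - 6*246 / (11*(11^2 - 1)) = 1 - 1476/1320 = -0.118182.
Step 4: Under H0, t = rho * sqrt((n-2)/(1-rho^2)) = -0.3570 ~ t(9).
Step 5: Two-sided p-value from the t-distribution with 9 df = 0.729285.
Step 6: alpha = 0.1. fail to reject H0.

rho = -0.1182, p = 0.729285, fail to reject H0 at alpha = 0.1.


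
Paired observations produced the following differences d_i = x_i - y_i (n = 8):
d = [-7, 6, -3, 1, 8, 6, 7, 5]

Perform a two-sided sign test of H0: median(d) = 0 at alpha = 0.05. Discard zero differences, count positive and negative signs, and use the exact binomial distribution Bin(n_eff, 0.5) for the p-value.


Step 1: Discard zero differences. Original n = 8; n_eff = number of nonzero differences = 8.
Nonzero differences (with sign): -7, +6, -3, +1, +8, +6, +7, +5
Step 2: Count signs: positive = 6, negative = 2.
Step 3: Under H0: P(positive) = 0.5, so the number of positives S ~ Bin(8, 0.5).
Step 4: Two-sided exact p-value = sum of Bin(8,0.5) probabilities at or below the observed probability = 0.289062.
Step 5: alpha = 0.05. fail to reject H0.

n_eff = 8, pos = 6, neg = 2, p = 0.289062, fail to reject H0.


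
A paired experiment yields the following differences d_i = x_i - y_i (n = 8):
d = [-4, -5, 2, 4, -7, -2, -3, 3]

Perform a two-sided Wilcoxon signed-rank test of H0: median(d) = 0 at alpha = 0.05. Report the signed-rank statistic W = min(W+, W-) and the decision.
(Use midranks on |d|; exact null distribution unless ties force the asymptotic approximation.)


Step 1: Drop any zero differences (none here) and take |d_i|.
|d| = [4, 5, 2, 4, 7, 2, 3, 3]
Step 2: Midrank |d_i| (ties get averaged ranks).
ranks: |4|->5.5, |5|->7, |2|->1.5, |4|->5.5, |7|->8, |2|->1.5, |3|->3.5, |3|->3.5
Step 3: Attach original signs; sum ranks with positive sign and with negative sign.
W+ = 1.5 + 5.5 + 3.5 = 10.5
W- = 5.5 + 7 + 8 + 1.5 + 3.5 = 25.5
(Check: W+ + W- = 36 should equal n(n+1)/2 = 36.)
Step 4: Test statistic W = min(W+, W-) = 10.5.
Step 5: Ties in |d|, so use the tie-corrected normal approximation.
        E[W] = n(n+1)/4 = 8*9/4 = 18.
        Tie groups: |d|=2 (t=2), |d|=3 (t=2), |d|=4 (t=2); sum(t^3 - t) = 18.
        Var[W] = n(n+1)(2n+1)/24 - sum(t^3-t)/48 = 1224/24 - 18/48 = 50.625.
        z = (W - E[W]) / sqrt(Var[W]) = (10.5 - 18) / 7.1151 = -1.0541.
        Two-sided p = 2*Phi(z) = 0.291841.
Step 6: alpha = 0.05. fail to reject H0.

W+ = 10.5, W- = 25.5, W = min = 10.5, p = 0.291841, fail to reject H0.


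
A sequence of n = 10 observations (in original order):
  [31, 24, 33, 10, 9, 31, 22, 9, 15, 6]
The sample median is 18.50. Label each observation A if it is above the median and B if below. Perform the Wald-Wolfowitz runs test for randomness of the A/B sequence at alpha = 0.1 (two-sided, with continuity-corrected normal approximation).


Step 1: Compute median = 18.50; label A = above, B = below.
Labels in order: AAABBAABBB  (n_A = 5, n_B = 5)
Step 2: Count runs R = 4.
Step 3: Under H0 (random ordering), E[R] = 2*n_A*n_B/(n_A+n_B) + 1 = 2*5*5/10 + 1 = 6.0000.
        Var[R] = 2*n_A*n_B*(2*n_A*n_B - n_A - n_B) / ((n_A+n_B)^2 * (n_A+n_B-1)) = 2000/900 = 2.2222.
        SD[R] = 1.4907.
Step 4: Continuity-corrected z = (R + 0.5 - E[R]) / SD[R] = (4 + 0.5 - 6.0000) / 1.4907 = -1.0062.
Step 5: Two-sided p-value via normal approximation = 2*(1 - Phi(|z|)) = 0.314305.
Step 6: alpha = 0.1. fail to reject H0.

R = 4, z = -1.0062, p = 0.314305, fail to reject H0.


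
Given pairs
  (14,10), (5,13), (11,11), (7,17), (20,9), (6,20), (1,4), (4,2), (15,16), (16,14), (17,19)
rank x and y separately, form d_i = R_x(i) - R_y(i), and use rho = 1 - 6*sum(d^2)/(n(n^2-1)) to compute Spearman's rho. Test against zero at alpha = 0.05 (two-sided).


Step 1: Rank x and y separately (midranks; no ties here).
rank(x): 14->7, 5->3, 11->6, 7->5, 20->11, 6->4, 1->1, 4->2, 15->8, 16->9, 17->10
rank(y): 10->4, 13->6, 11->5, 17->9, 9->3, 20->11, 4->2, 2->1, 16->8, 14->7, 19->10
Step 2: d_i = R_x(i) - R_y(i); compute d_i^2.
  (7-4)^2=9, (3-6)^2=9, (6-5)^2=1, (5-9)^2=16, (11-3)^2=64, (4-11)^2=49, (1-2)^2=1, (2-1)^2=1, (8-8)^2=0, (9-7)^2=4, (10-10)^2=0
sum(d^2) = 154.
Step 3: rho = 1 - 6*154 / (11*(11^2 - 1)) = 1 - 924/1320 = 0.300000.
Step 4: Under H0, t = rho * sqrt((n-2)/(1-rho^2)) = 0.9435 ~ t(9).
Step 5: Two-sided p-value from the t-distribution with 9 df = 0.370083.
Step 6: alpha = 0.05. fail to reject H0.

rho = 0.3000, p = 0.370083, fail to reject H0 at alpha = 0.05.


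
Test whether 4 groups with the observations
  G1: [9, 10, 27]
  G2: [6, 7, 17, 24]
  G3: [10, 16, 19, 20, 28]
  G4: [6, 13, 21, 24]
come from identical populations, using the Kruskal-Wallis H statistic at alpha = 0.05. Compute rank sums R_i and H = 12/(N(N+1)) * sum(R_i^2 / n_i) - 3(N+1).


Step 1: Combine all N = 16 observations and assign midranks.
sorted (value, group, rank): (6,G2,1.5), (6,G4,1.5), (7,G2,3), (9,G1,4), (10,G1,5.5), (10,G3,5.5), (13,G4,7), (16,G3,8), (17,G2,9), (19,G3,10), (20,G3,11), (21,G4,12), (24,G2,13.5), (24,G4,13.5), (27,G1,15), (28,G3,16)
Step 2: Sum ranks within each group.
R_1 = 24.5 (n_1 = 3)
R_2 = 27 (n_2 = 4)
R_3 = 50.5 (n_3 = 5)
R_4 = 34 (n_4 = 4)
Step 3: H = 12/(N(N+1)) * sum(R_i^2/n_i) - 3(N+1)
     = 12/(16*17) * (24.5^2/3 + 27^2/4 + 50.5^2/5 + 34^2/4) - 3*17
     = 0.044118 * 1181.38 - 51
     = 1.119853.
Step 4: Ties present; correction factor C = 1 - 18/(16^3 - 16) = 0.995588. Corrected H = 1.119853 / 0.995588 = 1.124815.
Step 5: Under H0, H ~ chi^2(3); p-value = 0.771087.
Step 6: alpha = 0.05. fail to reject H0.

H = 1.1248, df = 3, p = 0.771087, fail to reject H0.


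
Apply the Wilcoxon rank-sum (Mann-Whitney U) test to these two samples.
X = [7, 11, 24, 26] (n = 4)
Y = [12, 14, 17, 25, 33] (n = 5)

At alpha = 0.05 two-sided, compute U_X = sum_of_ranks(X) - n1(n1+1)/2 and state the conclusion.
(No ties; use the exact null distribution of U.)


Step 1: Combine and sort all 9 observations; assign midranks.
sorted (value, group): (7,X), (11,X), (12,Y), (14,Y), (17,Y), (24,X), (25,Y), (26,X), (33,Y)
ranks: 7->1, 11->2, 12->3, 14->4, 17->5, 24->6, 25->7, 26->8, 33->9
Step 2: Rank sum for X: R1 = 1 + 2 + 6 + 8 = 17.
Step 3: U_X = R1 - n1(n1+1)/2 = 17 - 4*5/2 = 17 - 10 = 7.
       U_Y = n1*n2 - U_X = 20 - 7 = 13.
Step 4: No ties, so the exact null distribution of U (based on enumerating the C(9,4) = 126 equally likely rank assignments) gives the two-sided p-value.
Step 5: p-value = 0.555556; compare to alpha = 0.05. fail to reject H0.

U_X = 7, p = 0.555556, fail to reject H0 at alpha = 0.05.


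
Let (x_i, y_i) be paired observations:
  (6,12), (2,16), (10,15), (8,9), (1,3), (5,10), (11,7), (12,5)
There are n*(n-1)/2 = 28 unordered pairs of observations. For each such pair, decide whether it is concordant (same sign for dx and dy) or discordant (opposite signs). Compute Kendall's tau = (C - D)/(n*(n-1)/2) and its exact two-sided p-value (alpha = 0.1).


Step 1: Enumerate the 28 unordered pairs (i,j) with i<j and classify each by sign(x_j-x_i) * sign(y_j-y_i).
  (1,2):dx=-4,dy=+4->D; (1,3):dx=+4,dy=+3->C; (1,4):dx=+2,dy=-3->D; (1,5):dx=-5,dy=-9->C
  (1,6):dx=-1,dy=-2->C; (1,7):dx=+5,dy=-5->D; (1,8):dx=+6,dy=-7->D; (2,3):dx=+8,dy=-1->D
  (2,4):dx=+6,dy=-7->D; (2,5):dx=-1,dy=-13->C; (2,6):dx=+3,dy=-6->D; (2,7):dx=+9,dy=-9->D
  (2,8):dx=+10,dy=-11->D; (3,4):dx=-2,dy=-6->C; (3,5):dx=-9,dy=-12->C; (3,6):dx=-5,dy=-5->C
  (3,7):dx=+1,dy=-8->D; (3,8):dx=+2,dy=-10->D; (4,5):dx=-7,dy=-6->C; (4,6):dx=-3,dy=+1->D
  (4,7):dx=+3,dy=-2->D; (4,8):dx=+4,dy=-4->D; (5,6):dx=+4,dy=+7->C; (5,7):dx=+10,dy=+4->C
  (5,8):dx=+11,dy=+2->C; (6,7):dx=+6,dy=-3->D; (6,8):dx=+7,dy=-5->D; (7,8):dx=+1,dy=-2->D
Step 2: C = 11, D = 17, total pairs = 28.
Step 3: tau = (C - D)/(n(n-1)/2) = (11 - 17)/28 = -0.214286.
Step 4: Exact two-sided p-value (enumerate n! = 40320 permutations of y under H0): p = 0.548413.
Step 5: alpha = 0.1. fail to reject H0.

tau_b = -0.2143 (C=11, D=17), p = 0.548413, fail to reject H0.


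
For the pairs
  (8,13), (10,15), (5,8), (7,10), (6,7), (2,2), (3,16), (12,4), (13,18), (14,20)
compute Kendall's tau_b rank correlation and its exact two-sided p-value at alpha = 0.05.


Step 1: Enumerate the 45 unordered pairs (i,j) with i<j and classify each by sign(x_j-x_i) * sign(y_j-y_i).
  (1,2):dx=+2,dy=+2->C; (1,3):dx=-3,dy=-5->C; (1,4):dx=-1,dy=-3->C; (1,5):dx=-2,dy=-6->C
  (1,6):dx=-6,dy=-11->C; (1,7):dx=-5,dy=+3->D; (1,8):dx=+4,dy=-9->D; (1,9):dx=+5,dy=+5->C
  (1,10):dx=+6,dy=+7->C; (2,3):dx=-5,dy=-7->C; (2,4):dx=-3,dy=-5->C; (2,5):dx=-4,dy=-8->C
  (2,6):dx=-8,dy=-13->C; (2,7):dx=-7,dy=+1->D; (2,8):dx=+2,dy=-11->D; (2,9):dx=+3,dy=+3->C
  (2,10):dx=+4,dy=+5->C; (3,4):dx=+2,dy=+2->C; (3,5):dx=+1,dy=-1->D; (3,6):dx=-3,dy=-6->C
  (3,7):dx=-2,dy=+8->D; (3,8):dx=+7,dy=-4->D; (3,9):dx=+8,dy=+10->C; (3,10):dx=+9,dy=+12->C
  (4,5):dx=-1,dy=-3->C; (4,6):dx=-5,dy=-8->C; (4,7):dx=-4,dy=+6->D; (4,8):dx=+5,dy=-6->D
  (4,9):dx=+6,dy=+8->C; (4,10):dx=+7,dy=+10->C; (5,6):dx=-4,dy=-5->C; (5,7):dx=-3,dy=+9->D
  (5,8):dx=+6,dy=-3->D; (5,9):dx=+7,dy=+11->C; (5,10):dx=+8,dy=+13->C; (6,7):dx=+1,dy=+14->C
  (6,8):dx=+10,dy=+2->C; (6,9):dx=+11,dy=+16->C; (6,10):dx=+12,dy=+18->C; (7,8):dx=+9,dy=-12->D
  (7,9):dx=+10,dy=+2->C; (7,10):dx=+11,dy=+4->C; (8,9):dx=+1,dy=+14->C; (8,10):dx=+2,dy=+16->C
  (9,10):dx=+1,dy=+2->C
Step 2: C = 33, D = 12, total pairs = 45.
Step 3: tau = (C - D)/(n(n-1)/2) = (33 - 12)/45 = 0.466667.
Step 4: Exact two-sided p-value (enumerate n! = 3628800 permutations of y under H0): p = 0.072550.
Step 5: alpha = 0.05. fail to reject H0.

tau_b = 0.4667 (C=33, D=12), p = 0.072550, fail to reject H0.


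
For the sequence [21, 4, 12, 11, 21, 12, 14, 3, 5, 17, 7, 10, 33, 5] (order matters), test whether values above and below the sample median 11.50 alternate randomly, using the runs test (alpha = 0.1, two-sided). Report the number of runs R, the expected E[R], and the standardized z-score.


Step 1: Compute median = 11.50; label A = above, B = below.
Labels in order: ABABAAABBABBAB  (n_A = 7, n_B = 7)
Step 2: Count runs R = 10.
Step 3: Under H0 (random ordering), E[R] = 2*n_A*n_B/(n_A+n_B) + 1 = 2*7*7/14 + 1 = 8.0000.
        Var[R] = 2*n_A*n_B*(2*n_A*n_B - n_A - n_B) / ((n_A+n_B)^2 * (n_A+n_B-1)) = 8232/2548 = 3.2308.
        SD[R] = 1.7974.
Step 4: Continuity-corrected z = (R - 0.5 - E[R]) / SD[R] = (10 - 0.5 - 8.0000) / 1.7974 = 0.8345.
Step 5: Two-sided p-value via normal approximation = 2*(1 - Phi(|z|)) = 0.403986.
Step 6: alpha = 0.1. fail to reject H0.

R = 10, z = 0.8345, p = 0.403986, fail to reject H0.


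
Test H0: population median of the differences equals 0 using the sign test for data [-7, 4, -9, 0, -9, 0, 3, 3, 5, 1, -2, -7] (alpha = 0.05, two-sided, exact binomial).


Step 1: Discard zero differences. Original n = 12; n_eff = number of nonzero differences = 10.
Nonzero differences (with sign): -7, +4, -9, -9, +3, +3, +5, +1, -2, -7
Step 2: Count signs: positive = 5, negative = 5.
Step 3: Under H0: P(positive) = 0.5, so the number of positives S ~ Bin(10, 0.5).
Step 4: Two-sided exact p-value = sum of Bin(10,0.5) probabilities at or below the observed probability = 1.000000.
Step 5: alpha = 0.05. fail to reject H0.

n_eff = 10, pos = 5, neg = 5, p = 1.000000, fail to reject H0.


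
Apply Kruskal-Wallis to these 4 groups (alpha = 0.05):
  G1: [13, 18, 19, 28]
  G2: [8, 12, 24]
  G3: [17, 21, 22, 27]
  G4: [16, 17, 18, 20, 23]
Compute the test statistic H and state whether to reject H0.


Step 1: Combine all N = 16 observations and assign midranks.
sorted (value, group, rank): (8,G2,1), (12,G2,2), (13,G1,3), (16,G4,4), (17,G3,5.5), (17,G4,5.5), (18,G1,7.5), (18,G4,7.5), (19,G1,9), (20,G4,10), (21,G3,11), (22,G3,12), (23,G4,13), (24,G2,14), (27,G3,15), (28,G1,16)
Step 2: Sum ranks within each group.
R_1 = 35.5 (n_1 = 4)
R_2 = 17 (n_2 = 3)
R_3 = 43.5 (n_3 = 4)
R_4 = 40 (n_4 = 5)
Step 3: H = 12/(N(N+1)) * sum(R_i^2/n_i) - 3(N+1)
     = 12/(16*17) * (35.5^2/4 + 17^2/3 + 43.5^2/4 + 40^2/5) - 3*17
     = 0.044118 * 1204.46 - 51
     = 2.137868.
Step 4: Ties present; correction factor C = 1 - 12/(16^3 - 16) = 0.997059. Corrected H = 2.137868 / 0.997059 = 2.144174.
Step 5: Under H0, H ~ chi^2(3); p-value = 0.543028.
Step 6: alpha = 0.05. fail to reject H0.

H = 2.1442, df = 3, p = 0.543028, fail to reject H0.


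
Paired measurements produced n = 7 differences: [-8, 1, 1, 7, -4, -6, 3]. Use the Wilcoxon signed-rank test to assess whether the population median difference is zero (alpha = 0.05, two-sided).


Step 1: Drop any zero differences (none here) and take |d_i|.
|d| = [8, 1, 1, 7, 4, 6, 3]
Step 2: Midrank |d_i| (ties get averaged ranks).
ranks: |8|->7, |1|->1.5, |1|->1.5, |7|->6, |4|->4, |6|->5, |3|->3
Step 3: Attach original signs; sum ranks with positive sign and with negative sign.
W+ = 1.5 + 1.5 + 6 + 3 = 12
W- = 7 + 4 + 5 = 16
(Check: W+ + W- = 28 should equal n(n+1)/2 = 28.)
Step 4: Test statistic W = min(W+, W-) = 12.
Step 5: Ties in |d|, so use the tie-corrected normal approximation.
        E[W] = n(n+1)/4 = 7*8/4 = 14.
        Tie groups: |d|=1 (t=2); sum(t^3 - t) = 6.
        Var[W] = n(n+1)(2n+1)/24 - sum(t^3-t)/48 = 840/24 - 6/48 = 34.875.
        z = (W - E[W]) / sqrt(Var[W]) = (12 - 14) / 5.9055 = -0.3387.
        Two-sided p = 2*Phi(z) = 0.734861.
Step 6: alpha = 0.05. fail to reject H0.

W+ = 12, W- = 16, W = min = 12, p = 0.734861, fail to reject H0.


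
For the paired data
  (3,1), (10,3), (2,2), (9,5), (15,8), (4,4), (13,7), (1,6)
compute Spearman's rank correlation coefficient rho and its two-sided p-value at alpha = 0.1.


Step 1: Rank x and y separately (midranks; no ties here).
rank(x): 3->3, 10->6, 2->2, 9->5, 15->8, 4->4, 13->7, 1->1
rank(y): 1->1, 3->3, 2->2, 5->5, 8->8, 4->4, 7->7, 6->6
Step 2: d_i = R_x(i) - R_y(i); compute d_i^2.
  (3-1)^2=4, (6-3)^2=9, (2-2)^2=0, (5-5)^2=0, (8-8)^2=0, (4-4)^2=0, (7-7)^2=0, (1-6)^2=25
sum(d^2) = 38.
Step 3: rho = 1 - 6*38 / (8*(8^2 - 1)) = 1 - 228/504 = 0.547619.
Step 4: Under H0, t = rho * sqrt((n-2)/(1-rho^2)) = 1.6031 ~ t(6).
Step 5: Two-sided p-value from the t-distribution with 6 df = 0.160026.
Step 6: alpha = 0.1. fail to reject H0.

rho = 0.5476, p = 0.160026, fail to reject H0 at alpha = 0.1.
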